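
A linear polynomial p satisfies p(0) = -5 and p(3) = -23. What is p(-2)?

Write p(u) = au + b. Substituting each data point gives a linear system:
  b = -5
  3a + b = -23
Solving the system yields a = -6, b = -5.
So p(u) = -6u - 5.
Then p(-2) = 7.

7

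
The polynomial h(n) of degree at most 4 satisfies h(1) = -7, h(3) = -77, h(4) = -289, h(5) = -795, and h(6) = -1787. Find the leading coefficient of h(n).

Write h(n) = an^4 + bn^3 + cn^2 + dn + e. Substituting each data point gives a linear system:
  a + b + c + d + e = -7
  81a + 27b + 9c + 3d + e = -77
  256a + 64b + 16c + 4d + e = -289
  625a + 125b + 25c + 5d + e = -795
  1296a + 216b + 36c + 6d + e = -1787
Solving the system yields a = -2, b = 4, c = -1, d = -3, e = -5.
So h(n) = -2n⁴ + 4n³ - n² - 3n - 5.
The leading coefficient is -2.

-2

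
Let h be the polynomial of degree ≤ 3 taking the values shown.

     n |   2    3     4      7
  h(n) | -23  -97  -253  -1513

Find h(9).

-3313

Write h(n) = an^3 + bn^2 + cn + d. Substituting each data point gives a linear system:
  8a + 4b + 2c + d = -23
  27a + 9b + 3c + d = -97
  64a + 16b + 4c + d = -253
  343a + 49b + 7c + d = -1513
Solving the system yields a = -5, b = 4, c = 1, d = -1.
So h(n) = -5n^3 + 4n^2 + n - 1.
Then h(9) = -3313.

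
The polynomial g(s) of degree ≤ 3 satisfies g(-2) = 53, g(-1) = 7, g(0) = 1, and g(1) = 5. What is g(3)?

-77

Forward differences of the values at s = -2, -1, 0, 1:
  g  : 53  7  1  5
  Δ  : -46  -6  4
  Δ^2: 40  10
  Δ^3: -30
The third differences are constant, confirming degree 3.
Interpolating (Newton forward form) and evaluating at s = 3 gives g(3) = -77.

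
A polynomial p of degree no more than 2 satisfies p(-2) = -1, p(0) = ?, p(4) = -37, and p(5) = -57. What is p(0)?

The 3 known points determine the degree-2 polynomial uniquely.
Write p(n) = an^2 + bn + c. Substituting each data point gives a linear system:
  4a - 2b + c = -1
  16a + 4b + c = -37
  25a + 5b + c = -57
Solving the system yields a = -2, b = -2, c = 3.
So p(n) = -2n² - 2n + 3.
Then p(0) = 3.

3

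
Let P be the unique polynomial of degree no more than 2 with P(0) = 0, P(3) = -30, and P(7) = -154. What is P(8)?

-200

Using the Lagrange interpolation formula with nodes 0, 3, 7:
  L_0(u) = (u - 3)(u - 7) / 21
  L_1(u) = u(u - 7) / -12
  L_2(u) = u(u - 3) / 28
Then P(u) = 0·L_0(u) - 30·L_1(u) - 154·L_2(u).
Expanding and collecting terms gives P(u) = -3u^2 - u.
Evaluating at u = 8: P(8) = -200.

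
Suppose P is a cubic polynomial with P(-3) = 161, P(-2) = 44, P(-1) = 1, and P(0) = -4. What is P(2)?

Forward differences of the values at t = -3, -2, -1, 0:
  P  : 161  44  1  -4
  Δ  : -117  -43  -5
  Δ^2: 74  38
  Δ^3: -36
The third differences are constant, confirming degree 3.
Interpolating (Newton forward form) and evaluating at t = 2 gives P(2) = -44.

-44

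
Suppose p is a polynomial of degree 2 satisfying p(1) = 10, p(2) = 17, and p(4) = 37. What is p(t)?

Using the Lagrange interpolation formula with nodes 1, 2, 4:
  L_0(t) = (t - 2)(t - 4) / 3
  L_1(t) = (t - 1)(t - 4) / -2
  L_2(t) = (t - 1)(t - 2) / 6
Then p(t) = 10·L_0(t) + 17·L_1(t) + 37·L_2(t).
Expanding and collecting terms gives p(t) = t^2 + 4t + 5.
Check: p(4) = 37. ✓

p(t) = t^2 + 4t + 5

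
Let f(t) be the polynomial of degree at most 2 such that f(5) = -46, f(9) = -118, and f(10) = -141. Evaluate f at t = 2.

-13

Write f(t) = at^2 + bt + c. Substituting each data point gives a linear system:
  25a + 5b + c = -46
  81a + 9b + c = -118
  100a + 10b + c = -141
Solving the system yields a = -1, b = -4, c = -1.
So f(t) = -t^2 - 4t - 1.
Then f(2) = -13.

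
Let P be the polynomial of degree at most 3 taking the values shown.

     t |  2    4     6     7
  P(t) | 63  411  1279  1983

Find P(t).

Using the Lagrange interpolation formula with nodes 2, 4, 6, 7:
  L_0(t) = (t - 4)(t - 6)(t - 7) / -40
  L_1(t) = (t - 2)(t - 6)(t - 7) / 12
  L_2(t) = (t - 2)(t - 4)(t - 7) / -8
  L_3(t) = (t - 2)(t - 4)(t - 6) / 15
Then P(t) = 63·L_0(t) + 411·L_1(t) + 1279·L_2(t) + 1983·L_3(t).
Expanding and collecting terms gives P(t) = 5t^3 + 5t^2 + 4t - 5.
Check: P(7) = 1983. ✓

P(t) = 5t^3 + 5t^2 + 4t - 5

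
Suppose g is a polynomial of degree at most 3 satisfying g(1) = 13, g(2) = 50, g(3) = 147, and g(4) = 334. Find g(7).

1735

Using the Lagrange interpolation formula with nodes 1, 2, 3, 4:
  L_0(n) = (n - 2)(n - 3)(n - 4) / -6
  L_1(n) = (n - 1)(n - 3)(n - 4) / 2
  L_2(n) = (n - 1)(n - 2)(n - 4) / -2
  L_3(n) = (n - 1)(n - 2)(n - 3) / 6
Then g(n) = 13·L_0(n) + 50·L_1(n) + 147·L_2(n) + 334·L_3(n).
Expanding and collecting terms gives g(n) = 5n^3 + 2n + 6.
Evaluating at n = 7: g(7) = 1735.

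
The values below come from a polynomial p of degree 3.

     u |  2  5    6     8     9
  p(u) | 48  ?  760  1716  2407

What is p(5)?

459

The 4 known points determine the degree-3 polynomial uniquely.
Write p(u) = au^3 + bu^2 + cu + d. Substituting each data point gives a linear system:
  8a + 4b + 2c + d = 48
  216a + 36b + 6c + d = 760
  512a + 64b + 8c + d = 1716
  729a + 81b + 9c + d = 2407
Solving the system yields a = 3, b = 2, c = 6, d = 4.
So p(u) = 3u^3 + 2u^2 + 6u + 4.
Then p(5) = 459.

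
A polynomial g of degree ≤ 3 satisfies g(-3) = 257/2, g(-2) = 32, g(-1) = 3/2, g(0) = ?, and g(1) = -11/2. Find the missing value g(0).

On equispaced nodes a degree-3 polynomial has vanishing fourth forward difference, so
  g(-3) - 4·g(-2) + 6·g(-1) - 4·g(0) + g(1) = 0.
Substituting the known values and solving for g(0):
  -4·g(0) = -4
  g(0) = 1.

1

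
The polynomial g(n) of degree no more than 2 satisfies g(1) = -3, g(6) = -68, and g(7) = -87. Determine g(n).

g(n) = -n^2 - 6n + 4

Using the Lagrange interpolation formula with nodes 1, 6, 7:
  L_0(n) = (n - 6)(n - 7) / 30
  L_1(n) = (n - 1)(n - 7) / -5
  L_2(n) = (n - 1)(n - 6) / 6
Then g(n) = -3·L_0(n) - 68·L_1(n) - 87·L_2(n).
Expanding and collecting terms gives g(n) = -n^2 - 6n + 4.
Check: g(1) = -3. ✓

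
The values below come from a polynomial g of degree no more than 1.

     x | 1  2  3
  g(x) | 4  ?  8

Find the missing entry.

6

On equispaced nodes a degree-1 polynomial has vanishing second forward difference, so
  g(1) - 2·g(2) + g(3) = 0.
Substituting the known values and solving for g(2):
  -2·g(2) = -12
  g(2) = 6.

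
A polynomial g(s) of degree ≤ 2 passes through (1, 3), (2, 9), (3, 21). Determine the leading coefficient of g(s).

3

Write g(s) = as^2 + bs + c. Substituting each data point gives a linear system:
  a + b + c = 3
  4a + 2b + c = 9
  9a + 3b + c = 21
Solving the system yields a = 3, b = -3, c = 3.
So g(s) = 3s² - 3s + 3.
The leading coefficient is 3.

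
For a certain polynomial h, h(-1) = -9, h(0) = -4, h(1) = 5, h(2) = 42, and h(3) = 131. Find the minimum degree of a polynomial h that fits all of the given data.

Forward differences of the values at x = -1, 0, 1, 2, 3:
  h  : -9  -4  5  42  131
  Δ  : 5  9  37  89
  Δ^2: 4  28  52
  Δ^3: 24  24
  Δ^4: 0
The third differences are constant (24) and nonzero, while all higher differences vanish, so the minimal degree is 3.

3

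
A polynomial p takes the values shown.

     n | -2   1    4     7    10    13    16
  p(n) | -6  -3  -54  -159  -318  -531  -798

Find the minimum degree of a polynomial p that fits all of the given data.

2

Forward differences of the values at n = -2, 1, 4, 7, 10, 13, 16:
  p  : -6  -3  -54  -159  -318  -531  -798
  Δ  : 3  -51  -105  -159  -213  -267
  Δ^2: -54  -54  -54  -54  -54
  Δ^3: 0  0  0  0
  Δ^4: 0  0  0
  Δ^5: 0  0
  Δ^6: 0
The second differences are constant (-54) and nonzero, while all higher differences vanish, so the minimal degree is 2.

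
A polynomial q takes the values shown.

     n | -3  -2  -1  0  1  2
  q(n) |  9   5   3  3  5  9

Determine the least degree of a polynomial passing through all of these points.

2

Forward differences of the values at n = -3, -2, -1, 0, 1, 2:
  q  : 9  5  3  3  5  9
  Δ  : -4  -2  0  2  4
  Δ^2: 2  2  2  2
  Δ^3: 0  0  0
  Δ^4: 0  0
  Δ^5: 0
The second differences are constant (2) and nonzero, while all higher differences vanish, so the minimal degree is 2.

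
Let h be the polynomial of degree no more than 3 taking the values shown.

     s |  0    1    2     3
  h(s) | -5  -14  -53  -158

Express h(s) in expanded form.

Write h(s) = as^3 + bs^2 + cs + d. Substituting each data point gives a linear system:
  d = -5
  a + b + c + d = -14
  8a + 4b + 2c + d = -53
  27a + 9b + 3c + d = -158
Solving the system yields a = -6, b = 3, c = -6, d = -5.
So h(s) = -6s³ + 3s² - 6s - 5.
Check: h(1) = -14. ✓

h(s) = -6s^3 + 3s^2 - 6s - 5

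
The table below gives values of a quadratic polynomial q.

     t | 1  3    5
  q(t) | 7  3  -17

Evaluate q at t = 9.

Write q(t) = at^2 + bt + c. Substituting each data point gives a linear system:
  a + b + c = 7
  9a + 3b + c = 3
  25a + 5b + c = -17
Solving the system yields a = -2, b = 6, c = 3.
So q(t) = -2t^2 + 6t + 3.
Then q(9) = -105.

-105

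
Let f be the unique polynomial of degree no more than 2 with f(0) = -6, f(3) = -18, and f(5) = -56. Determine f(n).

f(n) = -3n^2 + 5n - 6

Write f(n) = an^2 + bn + c. Substituting each data point gives a linear system:
  c = -6
  9a + 3b + c = -18
  25a + 5b + c = -56
Solving the system yields a = -3, b = 5, c = -6.
So f(n) = -3n^2 + 5n - 6.
Check: f(5) = -56. ✓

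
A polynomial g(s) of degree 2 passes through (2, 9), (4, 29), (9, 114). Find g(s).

Using the Lagrange interpolation formula with nodes 2, 4, 9:
  L_0(s) = (s - 4)(s - 9) / 14
  L_1(s) = (s - 2)(s - 9) / -10
  L_2(s) = (s - 2)(s - 4) / 35
Then g(s) = 9·L_0(s) + 29·L_1(s) + 114·L_2(s).
Expanding and collecting terms gives g(s) = s² + 4s - 3.
Check: g(9) = 114. ✓

g(s) = s^2 + 4s - 3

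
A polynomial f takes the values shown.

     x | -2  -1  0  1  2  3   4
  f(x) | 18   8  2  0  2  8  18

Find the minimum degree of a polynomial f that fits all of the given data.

Forward differences of the values at x = -2, -1, 0, 1, 2, 3, 4:
  f  : 18  8  2  0  2  8  18
  Δ  : -10  -6  -2  2  6  10
  Δ^2: 4  4  4  4  4
  Δ^3: 0  0  0  0
  Δ^4: 0  0  0
  Δ^5: 0  0
  Δ^6: 0
The second differences are constant (4) and nonzero, while all higher differences vanish, so the minimal degree is 2.

2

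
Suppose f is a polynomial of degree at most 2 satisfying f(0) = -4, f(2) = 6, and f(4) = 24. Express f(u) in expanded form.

f(u) = u^2 + 3u - 4

Write f(u) = au^2 + bu + c. Substituting each data point gives a linear system:
  c = -4
  4a + 2b + c = 6
  16a + 4b + c = 24
Solving the system yields a = 1, b = 3, c = -4.
So f(u) = u² + 3u - 4.
Check: f(0) = -4. ✓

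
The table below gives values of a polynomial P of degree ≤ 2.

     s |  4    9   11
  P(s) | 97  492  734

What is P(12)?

873

Using the Lagrange interpolation formula with nodes 4, 9, 11:
  L_0(s) = (s - 9)(s - 11) / 35
  L_1(s) = (s - 4)(s - 11) / -10
  L_2(s) = (s - 4)(s - 9) / 14
Then P(s) = 97·L_0(s) + 492·L_1(s) + 734·L_2(s).
Expanding and collecting terms gives P(s) = 6s^2 + s - 3.
Evaluating at s = 12: P(12) = 873.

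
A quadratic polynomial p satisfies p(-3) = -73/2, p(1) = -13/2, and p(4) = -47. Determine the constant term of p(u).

Write p(u) = au^2 + bu + c. Substituting each data point gives a linear system:
  9a - 3b + c = -73/2
  a + b + c = -13/2
  16a + 4b + c = -47
Solving the system yields a = -3, b = 3/2, c = -5.
So p(u) = -3u² + (3/2)u - 5.
The constant term is -5.

-5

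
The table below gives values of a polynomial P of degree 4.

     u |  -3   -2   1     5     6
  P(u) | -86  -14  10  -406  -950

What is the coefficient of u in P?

3

Write P(u) = au^4 + bu^3 + cu^2 + du + e. Substituting each data point gives a linear system:
  81a - 27b + 9c - 3d + e = -86
  16a - 8b + 4c - 2d + e = -14
  a + b + c + d + e = 10
  625a + 125b + 25c + 5d + e = -406
  1296a + 216b + 36c + 6d + e = -950
Solving the system yields a = -1, b = 1, c = 3, d = 3, e = 4.
So P(u) = -u^4 + u^3 + 3u^2 + 3u + 4.
The coefficient of u is 3.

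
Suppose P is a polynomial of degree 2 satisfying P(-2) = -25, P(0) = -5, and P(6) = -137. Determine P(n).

P(n) = -4n^2 + 2n - 5

Write P(n) = an^2 + bn + c. Substituting each data point gives a linear system:
  4a - 2b + c = -25
  c = -5
  36a + 6b + c = -137
Solving the system yields a = -4, b = 2, c = -5.
So P(n) = -4n^2 + 2n - 5.
Check: P(6) = -137. ✓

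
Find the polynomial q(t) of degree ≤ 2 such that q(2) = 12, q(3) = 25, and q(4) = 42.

q(t) = 2t^2 + 3t - 2

Write q(t) = at^2 + bt + c. Substituting each data point gives a linear system:
  4a + 2b + c = 12
  9a + 3b + c = 25
  16a + 4b + c = 42
Solving the system yields a = 2, b = 3, c = -2.
So q(t) = 2t² + 3t - 2.
Check: q(3) = 25. ✓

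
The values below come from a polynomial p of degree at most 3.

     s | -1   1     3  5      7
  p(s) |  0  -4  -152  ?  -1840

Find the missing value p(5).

-684

On equispaced nodes a degree-3 polynomial has vanishing fourth forward difference, so
  p(-1) - 4·p(1) + 6·p(3) - 4·p(5) + p(7) = 0.
Substituting the known values and solving for p(5):
  -4·p(5) = 2736
  p(5) = -684.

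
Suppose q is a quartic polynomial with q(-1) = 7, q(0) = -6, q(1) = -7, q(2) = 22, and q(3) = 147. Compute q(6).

2478

Write q(t) = at^4 + bt^3 + ct^2 + dt + e. Substituting each data point gives a linear system:
  a - b + c - d + e = 7
  e = -6
  a + b + c + d + e = -7
  16a + 8b + 4c + 2d + e = 22
  81a + 27b + 9c + 3d + e = 147
Solving the system yields a = 2, b = -1, c = 4, d = -6, e = -6.
So q(t) = 2t^4 - t^3 + 4t^2 - 6t - 6.
Then q(6) = 2478.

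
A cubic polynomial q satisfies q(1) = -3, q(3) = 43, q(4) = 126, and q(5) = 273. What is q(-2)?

-42

Write q(u) = au^3 + bu^2 + cu + d. Substituting each data point gives a linear system:
  a + b + c + d = -3
  27a + 9b + 3c + d = 43
  64a + 16b + 4c + d = 126
  125a + 25b + 5c + d = 273
Solving the system yields a = 3, b = -4, c = 0, d = -2.
So q(u) = 3u^3 - 4u^2 - 2.
Then q(-2) = -42.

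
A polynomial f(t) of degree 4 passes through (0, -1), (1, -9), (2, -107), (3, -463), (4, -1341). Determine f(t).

Write f(t) = at^4 + bt^3 + ct^2 + dt + e. Substituting each data point gives a linear system:
  e = -1
  a + b + c + d + e = -9
  16a + 8b + 4c + 2d + e = -107
  81a + 27b + 9c + 3d + e = -463
  256a + 64b + 16c + 4d + e = -1341
Solving the system yields a = -4, b = -4, c = -5, d = 5, e = -1.
So f(t) = -4t⁴ - 4t³ - 5t² + 5t - 1.
Check: f(3) = -463. ✓

f(t) = -4t^4 - 4t^3 - 5t^2 + 5t - 1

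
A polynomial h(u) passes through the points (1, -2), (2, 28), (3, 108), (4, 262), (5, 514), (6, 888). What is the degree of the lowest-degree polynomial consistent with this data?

3

Forward differences of the values at u = 1, 2, 3, 4, 5, 6:
  h  : -2  28  108  262  514  888
  Δ  : 30  80  154  252  374
  Δ^2: 50  74  98  122
  Δ^3: 24  24  24
  Δ^4: 0  0
  Δ^5: 0
The third differences are constant (24) and nonzero, while all higher differences vanish, so the minimal degree is 3.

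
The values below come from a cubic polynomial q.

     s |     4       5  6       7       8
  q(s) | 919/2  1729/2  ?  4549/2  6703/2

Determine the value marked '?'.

2915/2

On equispaced nodes a degree-3 polynomial has vanishing fourth forward difference, so
  q(4) - 4·q(5) + 6·q(6) - 4·q(7) + q(8) = 0.
Substituting the known values and solving for q(6):
  6·q(6) = 8745
  q(6) = 2915/2.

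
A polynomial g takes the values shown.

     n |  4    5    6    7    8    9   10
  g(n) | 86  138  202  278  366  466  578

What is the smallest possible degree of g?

Forward differences of the values at n = 4, 5, 6, 7, 8, 9, 10:
  g  : 86  138  202  278  366  466  578
  Δ  : 52  64  76  88  100  112
  Δ^2: 12  12  12  12  12
  Δ^3: 0  0  0  0
  Δ^4: 0  0  0
  Δ^5: 0  0
  Δ^6: 0
The second differences are constant (12) and nonzero, while all higher differences vanish, so the minimal degree is 2.

2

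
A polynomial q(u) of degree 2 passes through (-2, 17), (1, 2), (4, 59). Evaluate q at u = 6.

Using the Lagrange interpolation formula with nodes -2, 1, 4:
  L_0(u) = (u - 1)(u - 4) / 18
  L_1(u) = (u + 2)(u - 4) / -9
  L_2(u) = (u + 2)(u - 1) / 18
Then q(u) = 17·L_0(u) + 2·L_1(u) + 59·L_2(u).
Expanding and collecting terms gives q(u) = 4u^2 - u - 1.
Evaluating at u = 6: q(6) = 137.

137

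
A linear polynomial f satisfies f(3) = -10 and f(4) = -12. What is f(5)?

-14

Write f(t) = at + b. Substituting each data point gives a linear system:
  3a + b = -10
  4a + b = -12
Solving the system yields a = -2, b = -4.
So f(t) = -2t - 4.
Then f(5) = -14.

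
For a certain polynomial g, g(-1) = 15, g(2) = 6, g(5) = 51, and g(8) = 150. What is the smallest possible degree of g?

Forward differences of the values at t = -1, 2, 5, 8:
  g  : 15  6  51  150
  Δ  : -9  45  99
  Δ^2: 54  54
  Δ^3: 0
The second differences are constant (54) and nonzero, while all higher differences vanish, so the minimal degree is 2.

2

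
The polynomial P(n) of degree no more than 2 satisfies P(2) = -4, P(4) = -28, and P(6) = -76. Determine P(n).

P(n) = -3n^2 + 6n - 4

Write P(n) = an^2 + bn + c. Substituting each data point gives a linear system:
  4a + 2b + c = -4
  16a + 4b + c = -28
  36a + 6b + c = -76
Solving the system yields a = -3, b = 6, c = -4.
So P(n) = -3n^2 + 6n - 4.
Check: P(4) = -28. ✓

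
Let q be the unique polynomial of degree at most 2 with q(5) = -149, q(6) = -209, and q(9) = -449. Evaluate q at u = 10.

Using the Lagrange interpolation formula with nodes 5, 6, 9:
  L_0(u) = (u - 6)(u - 9) / 4
  L_1(u) = (u - 5)(u - 9) / -3
  L_2(u) = (u - 5)(u - 6) / 12
Then q(u) = -149·L_0(u) - 209·L_1(u) - 449·L_2(u).
Expanding and collecting terms gives q(u) = -5u^2 - 5u + 1.
Evaluating at u = 10: q(10) = -549.

-549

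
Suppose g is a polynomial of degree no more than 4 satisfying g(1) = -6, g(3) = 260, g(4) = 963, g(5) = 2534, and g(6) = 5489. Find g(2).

Using the Lagrange interpolation formula with nodes 1, 3, 4, 5, 6:
  L_0(n) = (n - 3)(n - 4)(n - 5)(n - 6) / 120
  L_1(n) = (n - 1)(n - 4)(n - 5)(n - 6) / -12
  L_2(n) = (n - 1)(n - 3)(n - 5)(n - 6) / 6
  L_3(n) = (n - 1)(n - 3)(n - 4)(n - 6) / -8
  L_4(n) = (n - 1)(n - 3)(n - 4)(n - 5) / 30
Then g(n) = -6·L_0(n) + 260·L_1(n) + 963·L_2(n) + 2534·L_3(n) + 5489·L_4(n).
Expanding and collecting terms gives g(n) = 5n^4 - 4n^3 - 3n^2 - 3n - 1.
Evaluating at n = 2: g(2) = 29.

29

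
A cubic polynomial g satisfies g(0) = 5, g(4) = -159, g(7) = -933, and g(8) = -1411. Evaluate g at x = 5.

-325

Using the Lagrange interpolation formula with nodes 0, 4, 7, 8:
  L_0(x) = (x - 4)(x - 7)(x - 8) / -224
  L_1(x) = x(x - 7)(x - 8) / 48
  L_2(x) = x(x - 4)(x - 8) / -21
  L_3(x) = x(x - 4)(x - 7) / 32
Then g(x) = 5·L_0(x) - 159·L_1(x) - 933·L_2(x) - 1411·L_3(x).
Expanding and collecting terms gives g(x) = -3x³ + 2x² - x + 5.
Evaluating at x = 5: g(5) = -325.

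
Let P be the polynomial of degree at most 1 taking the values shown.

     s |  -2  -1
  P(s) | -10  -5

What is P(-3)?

Using the Lagrange interpolation formula with nodes -2, -1:
  L_0(s) = (s + 1) / -1
  L_1(s) = (s + 2) / 1
Then P(s) = -10·L_0(s) - 5·L_1(s).
Expanding and collecting terms gives P(s) = 5s.
Evaluating at s = -3: P(-3) = -15.

-15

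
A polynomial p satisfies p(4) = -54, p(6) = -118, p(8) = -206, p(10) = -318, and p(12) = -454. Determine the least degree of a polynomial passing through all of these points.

Forward differences of the values at x = 4, 6, 8, 10, 12:
  p  : -54  -118  -206  -318  -454
  Δ  : -64  -88  -112  -136
  Δ^2: -24  -24  -24
  Δ^3: 0  0
  Δ^4: 0
The second differences are constant (-24) and nonzero, while all higher differences vanish, so the minimal degree is 2.

2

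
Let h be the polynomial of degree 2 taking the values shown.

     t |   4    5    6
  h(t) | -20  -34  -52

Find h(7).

-74

Write h(t) = at^2 + bt + c. Substituting each data point gives a linear system:
  16a + 4b + c = -20
  25a + 5b + c = -34
  36a + 6b + c = -52
Solving the system yields a = -2, b = 4, c = -4.
So h(t) = -2t² + 4t - 4.
Then h(7) = -74.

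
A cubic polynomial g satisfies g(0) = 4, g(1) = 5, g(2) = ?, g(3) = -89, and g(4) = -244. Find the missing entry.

-16

The 4 known points determine the degree-3 polynomial uniquely.
Write g(x) = ax^3 + bx^2 + cx + d. Substituting each data point gives a linear system:
  d = 4
  a + b + c + d = 5
  27a + 9b + 3c + d = -89
  64a + 16b + 4c + d = -244
Solving the system yields a = -5, b = 4, c = 2, d = 4.
So g(x) = -5x^3 + 4x^2 + 2x + 4.
Then g(2) = -16.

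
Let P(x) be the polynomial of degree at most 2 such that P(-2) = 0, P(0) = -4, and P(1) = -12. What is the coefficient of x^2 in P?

-2

Write P(x) = ax^2 + bx + c. Substituting each data point gives a linear system:
  4a - 2b + c = 0
  c = -4
  a + b + c = -12
Solving the system yields a = -2, b = -6, c = -4.
So P(x) = -2x^2 - 6x - 4.
The leading coefficient is -2.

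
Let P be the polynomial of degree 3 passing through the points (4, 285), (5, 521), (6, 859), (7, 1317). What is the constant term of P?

1

Write P(t) = at^3 + bt^2 + ct + d. Substituting each data point gives a linear system:
  64a + 16b + 4c + d = 285
  125a + 25b + 5c + d = 521
  216a + 36b + 6c + d = 859
  343a + 49b + 7c + d = 1317
Solving the system yields a = 3, b = 6, c = -1, d = 1.
So P(t) = 3t^3 + 6t^2 - t + 1.
The constant term is 1.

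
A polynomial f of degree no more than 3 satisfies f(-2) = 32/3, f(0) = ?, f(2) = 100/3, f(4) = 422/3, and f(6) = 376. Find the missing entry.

The 4 known points determine the degree-3 polynomial uniquely.
Write f(s) = as^3 + bs^2 + cs + d. Substituting each data point gives a linear system:
  -8a + 4b - 2c + d = 32/3
  8a + 4b + 2c + d = 100/3
  64a + 16b + 4c + d = 422/3
  216a + 36b + 6c + d = 376
Solving the system yields a = 1, b = 4, c = 5/3, d = 6.
So f(s) = s^3 + 4s^2 + (5/3)s + 6.
Then f(0) = 6.

6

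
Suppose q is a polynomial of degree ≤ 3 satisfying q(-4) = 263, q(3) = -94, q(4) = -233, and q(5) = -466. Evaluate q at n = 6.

-817

Using the Lagrange interpolation formula with nodes -4, 3, 4, 5:
  L_0(n) = (n - 3)(n - 4)(n - 5) / -504
  L_1(n) = (n + 4)(n - 4)(n - 5) / 14
  L_2(n) = (n + 4)(n - 3)(n - 5) / -8
  L_3(n) = (n + 4)(n - 3)(n - 4) / 18
Then q(n) = 263·L_0(n) - 94·L_1(n) - 233·L_2(n) - 466·L_3(n).
Expanding and collecting terms gives q(n) = -4n^3 + n^2 + 2n - 1.
Evaluating at n = 6: q(6) = -817.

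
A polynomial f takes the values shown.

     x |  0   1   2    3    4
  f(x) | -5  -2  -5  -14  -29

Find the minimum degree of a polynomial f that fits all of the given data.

2

Forward differences of the values at x = 0, 1, 2, 3, 4:
  f  : -5  -2  -5  -14  -29
  Δ  : 3  -3  -9  -15
  Δ^2: -6  -6  -6
  Δ^3: 0  0
  Δ^4: 0
The second differences are constant (-6) and nonzero, while all higher differences vanish, so the minimal degree is 2.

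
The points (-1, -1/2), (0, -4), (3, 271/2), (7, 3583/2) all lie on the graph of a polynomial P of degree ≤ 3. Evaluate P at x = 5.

Using the Lagrange interpolation formula with nodes -1, 0, 3, 7:
  L_0(x) = x(x - 3)(x - 7) / -32
  L_1(x) = (x + 1)(x - 3)(x - 7) / 21
  L_2(x) = (x + 1)x(x - 7) / -48
  L_3(x) = (x + 1)x(x - 3) / 224
Then P(x) = -1/2·L_0(x) - 4·L_1(x) + 271/2·L_2(x) + 3583/2·L_3(x).
Expanding and collecting terms gives P(x) = 5x^3 + (5/2)x^2 - 6x - 4.
Evaluating at x = 5: P(5) = 1307/2.

1307/2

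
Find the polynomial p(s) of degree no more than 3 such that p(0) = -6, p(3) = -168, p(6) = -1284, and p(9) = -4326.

Write p(s) = as^3 + bs^2 + cs + d. Substituting each data point gives a linear system:
  d = -6
  27a + 9b + 3c + d = -168
  216a + 36b + 6c + d = -1284
  729a + 81b + 9c + d = -4326
Solving the system yields a = -6, b = 1, c = -3, d = -6.
So p(s) = -6s^3 + s^2 - 3s - 6.
Check: p(0) = -6. ✓

p(s) = -6s^3 + s^2 - 3s - 6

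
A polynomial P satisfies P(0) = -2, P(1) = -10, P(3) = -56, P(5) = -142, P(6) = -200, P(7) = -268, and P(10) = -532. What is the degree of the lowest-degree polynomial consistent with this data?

2

Divided differences on the nodes 0, 1, 3, 5, 6, 7, 10:
  order 0: -2  -10  -56  -142  -200  -268  -532
  order 1: -8  -23  -43  -58  -68  -88
  order 2: -5  -5  -5  -5  -5
  order 3: 0  0  0  0
  order 4: 0  0  0
  order 5: 0  0
  order 6: 0
The order-2 divided differences are all -5 (nonzero) and every higher order vanishes, so the data lies on a polynomial of degree exactly 2.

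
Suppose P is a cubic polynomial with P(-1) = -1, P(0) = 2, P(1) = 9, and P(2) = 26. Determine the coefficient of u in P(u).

Write P(u) = au^3 + bu^2 + cu + d. Substituting each data point gives a linear system:
  -a + b - c + d = -1
  d = 2
  a + b + c + d = 9
  8a + 4b + 2c + d = 26
Solving the system yields a = 1, b = 2, c = 4, d = 2.
So P(u) = u^3 + 2u^2 + 4u + 2.
The coefficient of u is 4.

4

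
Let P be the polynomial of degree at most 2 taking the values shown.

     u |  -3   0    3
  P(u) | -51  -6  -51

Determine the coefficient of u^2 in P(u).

-5

Write P(u) = au^2 + bu + c. Substituting each data point gives a linear system:
  9a - 3b + c = -51
  c = -6
  9a + 3b + c = -51
Solving the system yields a = -5, b = 0, c = -6.
So P(u) = -5u^2 - 6.
The leading coefficient is -5.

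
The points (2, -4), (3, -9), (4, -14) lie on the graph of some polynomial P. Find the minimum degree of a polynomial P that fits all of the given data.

Forward differences of the values at t = 2, 3, 4:
  P  : -4  -9  -14
  Δ  : -5  -5
  Δ^2: 0
The first differences are constant (-5) and nonzero, while all higher differences vanish, so the minimal degree is 1.

1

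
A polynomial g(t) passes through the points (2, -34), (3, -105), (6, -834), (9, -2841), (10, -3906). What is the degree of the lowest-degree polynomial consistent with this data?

Divided differences on the nodes 2, 3, 6, 9, 10:
  order 0: -34  -105  -834  -2841  -3906
  order 1: -71  -243  -669  -1065
  order 2: -43  -71  -99
  order 3: -4  -4
  order 4: 0
The order-3 divided differences are all -4 (nonzero) and every higher order vanishes, so the data lies on a polynomial of degree exactly 3.

3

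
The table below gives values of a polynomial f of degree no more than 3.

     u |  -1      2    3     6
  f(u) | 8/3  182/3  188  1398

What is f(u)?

f(u) = 6u^3 + 3u^2 - (5/3)u + 4

Write f(u) = au^3 + bu^2 + cu + d. Substituting each data point gives a linear system:
  -a + b - c + d = 8/3
  8a + 4b + 2c + d = 182/3
  27a + 9b + 3c + d = 188
  216a + 36b + 6c + d = 1398
Solving the system yields a = 6, b = 3, c = -5/3, d = 4.
So f(u) = 6u^3 + 3u^2 - (5/3)u + 4.
Check: f(6) = 1398. ✓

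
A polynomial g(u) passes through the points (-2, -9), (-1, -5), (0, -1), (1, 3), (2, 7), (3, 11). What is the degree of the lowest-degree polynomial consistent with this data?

1

Forward differences of the values at u = -2, -1, 0, 1, 2, 3:
  g  : -9  -5  -1  3  7  11
  Δ  : 4  4  4  4  4
  Δ^2: 0  0  0  0
  Δ^3: 0  0  0
  Δ^4: 0  0
  Δ^5: 0
The first differences are constant (4) and nonzero, while all higher differences vanish, so the minimal degree is 1.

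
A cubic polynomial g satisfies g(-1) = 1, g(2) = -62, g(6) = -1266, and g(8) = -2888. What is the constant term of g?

0

Write g(t) = at^3 + bt^2 + ct + d. Substituting each data point gives a linear system:
  -a + b - c + d = 1
  8a + 4b + 2c + d = -62
  216a + 36b + 6c + d = -1266
  512a + 64b + 8c + d = -2888
Solving the system yields a = -5, b = -5, c = -1, d = 0.
So g(t) = -5t^3 - 5t^2 - t.
The constant term is 0.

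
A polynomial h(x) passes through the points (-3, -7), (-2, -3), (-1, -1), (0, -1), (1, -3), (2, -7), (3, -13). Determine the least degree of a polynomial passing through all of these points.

2

Forward differences of the values at x = -3, -2, -1, 0, 1, 2, 3:
  h  : -7  -3  -1  -1  -3  -7  -13
  Δ  : 4  2  0  -2  -4  -6
  Δ^2: -2  -2  -2  -2  -2
  Δ^3: 0  0  0  0
  Δ^4: 0  0  0
  Δ^5: 0  0
  Δ^6: 0
The second differences are constant (-2) and nonzero, while all higher differences vanish, so the minimal degree is 2.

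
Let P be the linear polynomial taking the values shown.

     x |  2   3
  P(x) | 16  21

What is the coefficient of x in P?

5

Write P(x) = ax + b. Substituting each data point gives a linear system:
  2a + b = 16
  3a + b = 21
Solving the system yields a = 5, b = 6.
So P(x) = 5x + 6.
The leading coefficient is 5.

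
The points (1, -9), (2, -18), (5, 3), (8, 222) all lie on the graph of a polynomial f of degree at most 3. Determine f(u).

Using the Lagrange interpolation formula with nodes 1, 2, 5, 8:
  L_0(u) = (u - 2)(u - 5)(u - 8) / -28
  L_1(u) = (u - 1)(u - 5)(u - 8) / 18
  L_2(u) = (u - 1)(u - 2)(u - 8) / -36
  L_3(u) = (u - 1)(u - 2)(u - 5) / 126
Then f(u) = -9·L_0(u) - 18·L_1(u) + 3·L_2(u) + 222·L_3(u).
Expanding and collecting terms gives f(u) = u^3 - 4u^2 - 4u - 2.
Check: f(5) = 3. ✓

f(u) = u^3 - 4u^2 - 4u - 2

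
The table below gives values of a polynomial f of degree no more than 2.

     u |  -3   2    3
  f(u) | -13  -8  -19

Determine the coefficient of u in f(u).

-1

Write f(u) = au^2 + bu + c. Substituting each data point gives a linear system:
  9a - 3b + c = -13
  4a + 2b + c = -8
  9a + 3b + c = -19
Solving the system yields a = -2, b = -1, c = 2.
So f(u) = -2u^2 - u + 2.
The coefficient of u is -1.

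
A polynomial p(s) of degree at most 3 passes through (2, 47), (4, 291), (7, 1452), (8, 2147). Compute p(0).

3

Using the Lagrange interpolation formula with nodes 2, 4, 7, 8:
  L_0(s) = (s - 4)(s - 7)(s - 8) / -60
  L_1(s) = (s - 2)(s - 7)(s - 8) / 24
  L_2(s) = (s - 2)(s - 4)(s - 8) / -15
  L_3(s) = (s - 2)(s - 4)(s - 7) / 24
Then p(s) = 47·L_0(s) + 291·L_1(s) + 1452·L_2(s) + 2147·L_3(s).
Expanding and collecting terms gives p(s) = 4s^3 + s^2 + 4s + 3.
Evaluating at s = 0: p(0) = 3.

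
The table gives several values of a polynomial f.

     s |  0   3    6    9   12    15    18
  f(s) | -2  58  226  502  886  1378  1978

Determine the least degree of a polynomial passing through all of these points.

Forward differences of the values at s = 0, 3, 6, 9, 12, 15, 18:
  f  : -2  58  226  502  886  1378  1978
  Δ  : 60  168  276  384  492  600
  Δ^2: 108  108  108  108  108
  Δ^3: 0  0  0  0
  Δ^4: 0  0  0
  Δ^5: 0  0
  Δ^6: 0
The second differences are constant (108) and nonzero, while all higher differences vanish, so the minimal degree is 2.

2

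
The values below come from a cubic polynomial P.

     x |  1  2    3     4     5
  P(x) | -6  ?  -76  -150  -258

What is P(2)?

-30

On equispaced nodes a degree-3 polynomial has vanishing fourth forward difference, so
  P(1) - 4·P(2) + 6·P(3) - 4·P(4) + P(5) = 0.
Substituting the known values and solving for P(2):
  -4·P(2) = 120
  P(2) = -30.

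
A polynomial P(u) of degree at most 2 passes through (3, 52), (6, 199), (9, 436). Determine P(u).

Write P(u) = au^2 + bu + c. Substituting each data point gives a linear system:
  9a + 3b + c = 52
  36a + 6b + c = 199
  81a + 9b + c = 436
Solving the system yields a = 5, b = 4, c = -5.
So P(u) = 5u^2 + 4u - 5.
Check: P(3) = 52. ✓

P(u) = 5u^2 + 4u - 5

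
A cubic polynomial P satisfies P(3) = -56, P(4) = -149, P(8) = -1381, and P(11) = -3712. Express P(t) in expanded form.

Write P(t) = at^3 + bt^2 + ct + d. Substituting each data point gives a linear system:
  27a + 9b + 3c + d = -56
  64a + 16b + 4c + d = -149
  512a + 64b + 8c + d = -1381
  1331a + 121b + 11c + d = -3712
Solving the system yields a = -3, b = 2, c = 4, d = -5.
So P(t) = -3t^3 + 2t^2 + 4t - 5.
Check: P(11) = -3712. ✓

P(t) = -3t^3 + 2t^2 + 4t - 5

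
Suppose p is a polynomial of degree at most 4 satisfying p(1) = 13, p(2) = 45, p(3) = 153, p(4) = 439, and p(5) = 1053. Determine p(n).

p(n) = 2n^4 - 3n^3 + 6n^2 + 5n + 3

Using the Lagrange interpolation formula with nodes 1, 2, 3, 4, 5:
  L_0(n) = (n - 2)(n - 3)(n - 4)(n - 5) / 24
  L_1(n) = (n - 1)(n - 3)(n - 4)(n - 5) / -6
  L_2(n) = (n - 1)(n - 2)(n - 4)(n - 5) / 4
  L_3(n) = (n - 1)(n - 2)(n - 3)(n - 5) / -6
  L_4(n) = (n - 1)(n - 2)(n - 3)(n - 4) / 24
Then p(n) = 13·L_0(n) + 45·L_1(n) + 153·L_2(n) + 439·L_3(n) + 1053·L_4(n).
Expanding and collecting terms gives p(n) = 2n⁴ - 3n³ + 6n² + 5n + 3.
Check: p(4) = 439. ✓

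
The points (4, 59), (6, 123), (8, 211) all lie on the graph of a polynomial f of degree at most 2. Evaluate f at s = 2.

19

Write f(s) = as^2 + bs + c. Substituting each data point gives a linear system:
  16a + 4b + c = 59
  36a + 6b + c = 123
  64a + 8b + c = 211
Solving the system yields a = 3, b = 2, c = 3.
So f(s) = 3s^2 + 2s + 3.
Then f(2) = 19.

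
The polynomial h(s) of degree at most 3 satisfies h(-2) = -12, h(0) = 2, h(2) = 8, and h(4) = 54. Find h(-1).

-1

Forward differences of the values at s = -2, 0, 2, 4:
  h  : -12  2  8  54
  Δ  : 14  6  46
  Δ^2: -8  40
  Δ^3: 48
The third differences are constant, confirming degree 3.
Interpolating (Newton forward form) and evaluating at s = -1 gives h(-1) = -1.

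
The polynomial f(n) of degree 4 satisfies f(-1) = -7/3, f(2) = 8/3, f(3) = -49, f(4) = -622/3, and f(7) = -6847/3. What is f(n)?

f(n) = -n^4 + (5/3)n^2 + 5n + 2

Write f(n) = an^4 + bn^3 + cn^2 + dn + e. Substituting each data point gives a linear system:
  a - b + c - d + e = -7/3
  16a + 8b + 4c + 2d + e = 8/3
  81a + 27b + 9c + 3d + e = -49
  256a + 64b + 16c + 4d + e = -622/3
  2401a + 343b + 49c + 7d + e = -6847/3
Solving the system yields a = -1, b = 0, c = 5/3, d = 5, e = 2.
So f(n) = -n^4 + (5/3)n^2 + 5n + 2.
Check: f(2) = 8/3. ✓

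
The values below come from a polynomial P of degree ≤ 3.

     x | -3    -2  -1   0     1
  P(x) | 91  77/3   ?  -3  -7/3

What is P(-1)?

The 4 known points determine the degree-3 polynomial uniquely.
Write P(x) = ax^3 + bx^2 + cx + d. Substituting each data point gives a linear system:
  -27a + 9b - 3c + d = 91
  -8a + 4b - 2c + d = 77/3
  d = -3
  a + b + c + d = -7/3
Solving the system yields a = -3, b = 2, c = 5/3, d = -3.
So P(x) = -3x^3 + 2x^2 + (5/3)x - 3.
Then P(-1) = 1/3.

1/3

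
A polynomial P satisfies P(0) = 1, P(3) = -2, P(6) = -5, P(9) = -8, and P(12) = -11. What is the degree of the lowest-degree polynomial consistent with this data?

Forward differences of the values at t = 0, 3, 6, 9, 12:
  P  : 1  -2  -5  -8  -11
  Δ  : -3  -3  -3  -3
  Δ^2: 0  0  0
  Δ^3: 0  0
  Δ^4: 0
The first differences are constant (-3) and nonzero, while all higher differences vanish, so the minimal degree is 1.

1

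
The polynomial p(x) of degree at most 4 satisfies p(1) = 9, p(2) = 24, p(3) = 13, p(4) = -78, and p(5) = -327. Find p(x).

Write p(x) = ax^4 + bx^3 + cx^2 + dx + e. Substituting each data point gives a linear system:
  a + b + c + d + e = 9
  16a + 8b + 4c + 2d + e = 24
  81a + 27b + 9c + 3d + e = 13
  256a + 64b + 16c + 4d + e = -78
  625a + 125b + 25c + 5d + e = -327
Solving the system yields a = -1, b = 1, c = 6, d = 5, e = -2.
So p(x) = -x^4 + x^3 + 6x^2 + 5x - 2.
Check: p(3) = 13. ✓

p(x) = -x^4 + x^3 + 6x^2 + 5x - 2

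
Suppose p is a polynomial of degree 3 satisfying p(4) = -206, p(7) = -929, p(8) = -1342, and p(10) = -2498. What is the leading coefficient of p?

-2

Write p(n) = an^3 + bn^2 + cn + d. Substituting each data point gives a linear system:
  64a + 16b + 4c + d = -206
  343a + 49b + 7c + d = -929
  512a + 64b + 8c + d = -1342
  1000a + 100b + 10c + d = -2498
Solving the system yields a = -2, b = -5, c = 0, d = 2.
So p(n) = -2n³ - 5n² + 2.
The leading coefficient is -2.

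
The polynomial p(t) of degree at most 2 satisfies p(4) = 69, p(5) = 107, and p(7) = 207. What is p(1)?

3

Write p(t) = at^2 + bt + c. Substituting each data point gives a linear system:
  16a + 4b + c = 69
  25a + 5b + c = 107
  49a + 7b + c = 207
Solving the system yields a = 4, b = 2, c = -3.
So p(t) = 4t^2 + 2t - 3.
Then p(1) = 3.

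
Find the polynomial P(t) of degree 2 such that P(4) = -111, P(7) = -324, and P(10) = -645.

P(t) = -6t^2 - 5t + 5

Write P(t) = at^2 + bt + c. Substituting each data point gives a linear system:
  16a + 4b + c = -111
  49a + 7b + c = -324
  100a + 10b + c = -645
Solving the system yields a = -6, b = -5, c = 5.
So P(t) = -6t^2 - 5t + 5.
Check: P(7) = -324. ✓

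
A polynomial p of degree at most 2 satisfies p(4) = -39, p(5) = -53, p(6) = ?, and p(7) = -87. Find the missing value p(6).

The 3 known points determine the degree-2 polynomial uniquely.
Write p(x) = ax^2 + bx + c. Substituting each data point gives a linear system:
  16a + 4b + c = -39
  25a + 5b + c = -53
  49a + 7b + c = -87
Solving the system yields a = -1, b = -5, c = -3.
So p(x) = -x^2 - 5x - 3.
Then p(6) = -69.

-69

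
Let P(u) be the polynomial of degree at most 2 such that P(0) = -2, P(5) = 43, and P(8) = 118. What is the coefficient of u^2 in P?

Write P(u) = au^2 + bu + c. Substituting each data point gives a linear system:
  c = -2
  25a + 5b + c = 43
  64a + 8b + c = 118
Solving the system yields a = 2, b = -1, c = -2.
So P(u) = 2u² - u - 2.
The leading coefficient is 2.

2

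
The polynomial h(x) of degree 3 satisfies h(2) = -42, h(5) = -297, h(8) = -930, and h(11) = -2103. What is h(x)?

Using the Lagrange interpolation formula with nodes 2, 5, 8, 11:
  L_0(x) = (x - 5)(x - 8)(x - 11) / -162
  L_1(x) = (x - 2)(x - 8)(x - 11) / 54
  L_2(x) = (x - 2)(x - 5)(x - 11) / -54
  L_3(x) = (x - 2)(x - 5)(x - 8) / 162
Then h(x) = -42·L_0(x) - 297·L_1(x) - 930·L_2(x) - 2103·L_3(x).
Expanding and collecting terms gives h(x) = -x^3 - 6x^2 - 4x - 2.
Check: h(11) = -2103. ✓

h(x) = -x^3 - 6x^2 - 4x - 2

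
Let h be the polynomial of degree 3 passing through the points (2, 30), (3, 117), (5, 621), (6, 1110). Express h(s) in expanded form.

Using the Lagrange interpolation formula with nodes 2, 3, 5, 6:
  L_0(s) = (s - 3)(s - 5)(s - 6) / -12
  L_1(s) = (s - 2)(s - 5)(s - 6) / 6
  L_2(s) = (s - 2)(s - 3)(s - 6) / -6
  L_3(s) = (s - 2)(s - 3)(s - 5) / 12
Then h(s) = 30·L_0(s) + 117·L_1(s) + 621·L_2(s) + 1110·L_3(s).
Expanding and collecting terms gives h(s) = 6s^3 - 5s^2 - 2s + 6.
Check: h(2) = 30. ✓

h(s) = 6s^3 - 5s^2 - 2s + 6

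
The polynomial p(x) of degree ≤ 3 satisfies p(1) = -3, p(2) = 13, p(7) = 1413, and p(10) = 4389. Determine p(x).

Write p(x) = ax^3 + bx^2 + cx + d. Substituting each data point gives a linear system:
  a + b + c + d = -3
  8a + 4b + 2c + d = 13
  343a + 49b + 7c + d = 1413
  1000a + 100b + 10c + d = 4389
Solving the system yields a = 5, b = -6, c = -1, d = -1.
So p(x) = 5x^3 - 6x^2 - x - 1.
Check: p(7) = 1413. ✓

p(x) = 5x^3 - 6x^2 - x - 1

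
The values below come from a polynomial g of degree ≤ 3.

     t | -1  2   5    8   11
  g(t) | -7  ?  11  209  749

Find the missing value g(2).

On equispaced nodes a degree-3 polynomial has vanishing fourth forward difference, so
  g(-1) - 4·g(2) + 6·g(5) - 4·g(8) + g(11) = 0.
Substituting the known values and solving for g(2):
  -4·g(2) = 28
  g(2) = -7.

-7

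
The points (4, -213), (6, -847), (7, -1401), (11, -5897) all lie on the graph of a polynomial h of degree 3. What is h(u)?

h(u) = -5u^3 + 6u^2 + 3u - 1

Write h(u) = au^3 + bu^2 + cu + d. Substituting each data point gives a linear system:
  64a + 16b + 4c + d = -213
  216a + 36b + 6c + d = -847
  343a + 49b + 7c + d = -1401
  1331a + 121b + 11c + d = -5897
Solving the system yields a = -5, b = 6, c = 3, d = -1.
So h(u) = -5u^3 + 6u^2 + 3u - 1.
Check: h(7) = -1401. ✓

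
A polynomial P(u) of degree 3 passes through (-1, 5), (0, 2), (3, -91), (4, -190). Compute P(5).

-343

Using the Lagrange interpolation formula with nodes -1, 0, 3, 4:
  L_0(u) = u(u - 3)(u - 4) / -20
  L_1(u) = (u + 1)(u - 3)(u - 4) / 12
  L_2(u) = (u + 1)u(u - 4) / -12
  L_3(u) = (u + 1)u(u - 3) / 20
Then P(u) = 5·L_0(u) + 2·L_1(u) - 91·L_2(u) - 190·L_3(u).
Expanding and collecting terms gives P(u) = -2u^3 - 3u^2 - 4u + 2.
Evaluating at u = 5: P(5) = -343.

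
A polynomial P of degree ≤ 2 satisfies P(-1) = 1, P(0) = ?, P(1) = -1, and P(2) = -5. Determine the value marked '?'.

On equispaced nodes a degree-2 polynomial has vanishing third forward difference, so
  - P(-1) + 3·P(0) - 3·P(1) + P(2) = 0.
Substituting the known values and solving for P(0):
  3·P(0) = 3
  P(0) = 1.

1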